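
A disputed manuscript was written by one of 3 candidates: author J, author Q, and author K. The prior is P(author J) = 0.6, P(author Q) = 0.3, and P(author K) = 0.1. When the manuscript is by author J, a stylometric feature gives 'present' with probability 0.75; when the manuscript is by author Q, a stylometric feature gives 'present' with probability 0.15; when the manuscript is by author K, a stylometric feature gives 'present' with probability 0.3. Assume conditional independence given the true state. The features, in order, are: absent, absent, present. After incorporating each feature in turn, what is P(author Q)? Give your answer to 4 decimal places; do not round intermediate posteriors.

After 'absent': normaliser = 0.25·0.6000 + 0.85·0.3000 + 0.7·0.1000; P(author J) ≈ 0.3158, P(author Q) ≈ 0.5368, P(author K) ≈ 0.1474
After 'absent': normaliser = 0.25·0.3158 + 0.85·0.5368 + 0.7·0.1474; P(author J) ≈ 0.1237, P(author Q) ≈ 0.7148, P(author K) ≈ 0.1616
After 'present': normaliser = 0.75·0.1237 + 0.15·0.7148 + 0.3·0.1616; P(author J) ≈ 0.3733, P(author Q) ≈ 0.4316, P(author K) ≈ 0.1951

0.4316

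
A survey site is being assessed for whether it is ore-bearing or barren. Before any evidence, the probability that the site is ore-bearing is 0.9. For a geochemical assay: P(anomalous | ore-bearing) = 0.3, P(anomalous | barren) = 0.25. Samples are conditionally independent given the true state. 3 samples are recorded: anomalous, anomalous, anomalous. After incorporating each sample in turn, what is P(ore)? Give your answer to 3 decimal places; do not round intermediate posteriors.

0.940

After 'anomalous': P(ore) = 0.3·0.9000 / (0.3·0.9000 + 0.25·0.1000) ≈ 0.9153
After 'anomalous': P(ore) = 0.3·0.9153 / (0.3·0.9153 + 0.25·0.0847) ≈ 0.9284
After 'anomalous': P(ore) = 0.3·0.9284 / (0.3·0.9284 + 0.25·0.0716) ≈ 0.9396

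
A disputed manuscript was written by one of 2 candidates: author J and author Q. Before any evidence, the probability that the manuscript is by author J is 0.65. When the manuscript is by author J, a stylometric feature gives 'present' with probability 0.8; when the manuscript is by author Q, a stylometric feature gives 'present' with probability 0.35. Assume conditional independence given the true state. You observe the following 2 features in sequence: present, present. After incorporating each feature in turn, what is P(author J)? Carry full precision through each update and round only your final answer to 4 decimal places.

After 'present': P(author J) = 0.8·0.6500 / (0.8·0.6500 + 0.35·0.3500) ≈ 0.8093
After 'present': P(author J) = 0.8·0.8093 / (0.8·0.8093 + 0.35·0.1907) ≈ 0.9066

0.9066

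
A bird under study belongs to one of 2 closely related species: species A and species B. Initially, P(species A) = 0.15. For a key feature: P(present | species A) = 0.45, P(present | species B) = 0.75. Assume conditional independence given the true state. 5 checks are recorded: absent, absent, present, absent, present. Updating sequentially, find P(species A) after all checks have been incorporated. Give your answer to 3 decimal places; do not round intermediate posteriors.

0.404

Apply Bayes' rule sequentially, carrying P(species A) forward.
After 'absent': P(species A) = 0.55·0.1500 / (0.55·0.1500 + 0.25·0.8500) ≈ 0.2797
After 'absent': P(species A) = 0.55·0.2797 / (0.55·0.2797 + 0.25·0.7203) ≈ 0.4607
After 'present': P(species A) = 0.45·0.4607 / (0.45·0.4607 + 0.75·0.5393) ≈ 0.3388
After 'absent': P(species A) = 0.55·0.3388 / (0.55·0.3388 + 0.25·0.6612) ≈ 0.5300
After 'present': P(species A) = 0.45·0.5300 / (0.45·0.5300 + 0.75·0.4700) ≈ 0.4035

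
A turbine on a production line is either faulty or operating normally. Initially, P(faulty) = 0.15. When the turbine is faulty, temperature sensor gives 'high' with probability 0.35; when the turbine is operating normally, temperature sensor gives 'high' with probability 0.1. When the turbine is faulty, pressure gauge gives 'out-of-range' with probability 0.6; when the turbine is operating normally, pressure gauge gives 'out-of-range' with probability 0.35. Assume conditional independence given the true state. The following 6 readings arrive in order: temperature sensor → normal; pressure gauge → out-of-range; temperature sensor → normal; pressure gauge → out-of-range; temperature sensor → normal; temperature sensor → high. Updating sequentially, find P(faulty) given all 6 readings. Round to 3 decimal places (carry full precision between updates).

0.406

After temperature sensor='normal': P(faulty) = 0.65·0.1500 / (0.65·0.1500 + 0.9·0.8500) ≈ 0.1130
After pressure gauge='out-of-range': P(faulty) = 0.6·0.1130 / (0.6·0.1130 + 0.35·0.8870) ≈ 0.1793
After temperature sensor='normal': P(faulty) = 0.65·0.1793 / (0.65·0.1793 + 0.9·0.8207) ≈ 0.1363
After pressure gauge='out-of-range': P(faulty) = 0.6·0.1363 / (0.6·0.1363 + 0.35·0.8637) ≈ 0.2129
After temperature sensor='normal': P(faulty) = 0.65·0.2129 / (0.65·0.2129 + 0.9·0.7871) ≈ 0.1634
After temperature sensor='high': P(faulty) = 0.35·0.1634 / (0.35·0.1634 + 0.1·0.8366) ≈ 0.4061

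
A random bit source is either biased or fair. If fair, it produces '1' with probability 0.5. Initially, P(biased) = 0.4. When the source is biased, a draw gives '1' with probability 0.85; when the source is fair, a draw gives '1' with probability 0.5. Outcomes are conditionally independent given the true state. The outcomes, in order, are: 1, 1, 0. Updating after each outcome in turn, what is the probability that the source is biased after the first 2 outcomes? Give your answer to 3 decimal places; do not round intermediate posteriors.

0.658

After '1': P(biased) = 0.85·0.4000 / (0.85·0.4000 + 0.5·0.6000) ≈ 0.5312
After '1': P(biased) = 0.85·0.5312 / (0.85·0.5312 + 0.5·0.4688) ≈ 0.6583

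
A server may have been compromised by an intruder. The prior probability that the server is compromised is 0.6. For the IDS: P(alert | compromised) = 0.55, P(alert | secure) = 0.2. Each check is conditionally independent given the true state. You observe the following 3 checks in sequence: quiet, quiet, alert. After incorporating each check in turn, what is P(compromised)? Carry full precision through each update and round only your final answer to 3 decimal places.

After 'quiet': P(compromised) = 0.45·0.6000 / (0.45·0.6000 + 0.8·0.4000) ≈ 0.4576
After 'quiet': P(compromised) = 0.45·0.4576 / (0.45·0.4576 + 0.8·0.5424) ≈ 0.3219
After 'alert': P(compromised) = 0.55·0.3219 / (0.55·0.3219 + 0.2·0.6781) ≈ 0.5662

0.566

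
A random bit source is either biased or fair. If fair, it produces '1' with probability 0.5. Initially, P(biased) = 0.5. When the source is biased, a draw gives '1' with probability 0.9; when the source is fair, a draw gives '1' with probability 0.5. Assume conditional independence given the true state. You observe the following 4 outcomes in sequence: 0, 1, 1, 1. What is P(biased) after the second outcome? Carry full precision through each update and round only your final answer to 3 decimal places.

After '0': P(biased) = 0.1·0.5000 / (0.1·0.5000 + 0.5·0.5000) ≈ 0.1667
After '1': P(biased) = 0.9·0.1667 / (0.9·0.1667 + 0.5·0.8333) ≈ 0.2647

0.265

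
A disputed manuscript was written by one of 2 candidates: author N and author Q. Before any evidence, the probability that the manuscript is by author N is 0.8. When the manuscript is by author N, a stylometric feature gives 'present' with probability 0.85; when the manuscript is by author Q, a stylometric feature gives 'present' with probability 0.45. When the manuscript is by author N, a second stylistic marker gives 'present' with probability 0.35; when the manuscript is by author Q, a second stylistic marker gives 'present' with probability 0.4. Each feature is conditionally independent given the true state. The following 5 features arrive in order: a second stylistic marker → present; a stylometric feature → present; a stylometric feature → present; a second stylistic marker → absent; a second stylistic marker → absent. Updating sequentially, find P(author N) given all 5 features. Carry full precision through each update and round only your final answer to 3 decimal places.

Each posterior becomes the prior for the next update.
After a second stylistic marker='present': P(author N) = 0.35·0.8000 / (0.35·0.8000 + 0.4·0.2000) ≈ 0.7778
After a stylometric feature='present': P(author N) = 0.85·0.7778 / (0.85·0.7778 + 0.45·0.2222) ≈ 0.8686
After a stylometric feature='present': P(author N) = 0.85·0.8686 / (0.85·0.8686 + 0.45·0.1314) ≈ 0.9259
After a second stylistic marker='absent': P(author N) = 0.65·0.9259 / (0.65·0.9259 + 0.6·0.0741) ≈ 0.9312
After a second stylistic marker='absent': P(author N) = 0.65·0.9312 / (0.65·0.9312 + 0.6·0.0688) ≈ 0.9361

0.936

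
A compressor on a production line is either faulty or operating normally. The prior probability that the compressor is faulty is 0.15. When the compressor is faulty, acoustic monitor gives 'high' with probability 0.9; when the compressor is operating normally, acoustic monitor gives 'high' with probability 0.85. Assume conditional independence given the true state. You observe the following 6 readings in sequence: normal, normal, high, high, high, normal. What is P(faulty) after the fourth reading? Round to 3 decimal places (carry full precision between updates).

0.081

After 'normal': P(faulty) = 0.1·0.1500 / (0.1·0.1500 + 0.15·0.8500) ≈ 0.1053
After 'normal': P(faulty) = 0.1·0.1053 / (0.1·0.1053 + 0.15·0.8947) ≈ 0.0727
After 'high': P(faulty) = 0.9·0.0727 / (0.9·0.0727 + 0.85·0.9273) ≈ 0.0767
After 'high': P(faulty) = 0.9·0.0767 / (0.9·0.0767 + 0.85·0.9233) ≈ 0.0808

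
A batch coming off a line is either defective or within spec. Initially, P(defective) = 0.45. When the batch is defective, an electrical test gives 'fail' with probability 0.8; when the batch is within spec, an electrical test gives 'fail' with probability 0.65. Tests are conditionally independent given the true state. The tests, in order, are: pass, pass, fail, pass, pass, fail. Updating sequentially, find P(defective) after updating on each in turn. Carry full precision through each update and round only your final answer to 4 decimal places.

After 'pass': P(defective) = 0.2·0.4500 / (0.2·0.4500 + 0.35·0.5500) ≈ 0.3186
After 'pass': P(defective) = 0.2·0.3186 / (0.2·0.3186 + 0.35·0.6814) ≈ 0.2108
After 'fail': P(defective) = 0.8·0.2108 / (0.8·0.2108 + 0.65·0.7892) ≈ 0.2474
After 'pass': P(defective) = 0.2·0.2474 / (0.2·0.2474 + 0.35·0.7526) ≈ 0.1582
After 'pass': P(defective) = 0.2·0.1582 / (0.2·0.1582 + 0.35·0.8418) ≈ 0.0970
After 'fail': P(defective) = 0.8·0.0970 / (0.8·0.0970 + 0.65·0.9030) ≈ 0.1167

0.1167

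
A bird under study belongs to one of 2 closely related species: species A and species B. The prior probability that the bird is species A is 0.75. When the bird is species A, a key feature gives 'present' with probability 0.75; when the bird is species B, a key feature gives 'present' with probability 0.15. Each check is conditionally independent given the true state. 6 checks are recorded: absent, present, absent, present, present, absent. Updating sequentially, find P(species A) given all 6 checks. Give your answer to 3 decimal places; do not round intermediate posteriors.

0.905

After 'absent': P(species A) = 0.25·0.7500 / (0.25·0.7500 + 0.85·0.2500) ≈ 0.4688
After 'present': P(species A) = 0.75·0.4688 / (0.75·0.4688 + 0.15·0.5312) ≈ 0.8152
After 'absent': P(species A) = 0.25·0.8152 / (0.25·0.8152 + 0.85·0.1848) ≈ 0.5648
After 'present': P(species A) = 0.75·0.5648 / (0.75·0.5648 + 0.15·0.4352) ≈ 0.8665
After 'present': P(species A) = 0.75·0.8665 / (0.75·0.8665 + 0.15·0.1335) ≈ 0.9701
After 'absent': P(species A) = 0.25·0.9701 / (0.25·0.9701 + 0.85·0.0299) ≈ 0.9051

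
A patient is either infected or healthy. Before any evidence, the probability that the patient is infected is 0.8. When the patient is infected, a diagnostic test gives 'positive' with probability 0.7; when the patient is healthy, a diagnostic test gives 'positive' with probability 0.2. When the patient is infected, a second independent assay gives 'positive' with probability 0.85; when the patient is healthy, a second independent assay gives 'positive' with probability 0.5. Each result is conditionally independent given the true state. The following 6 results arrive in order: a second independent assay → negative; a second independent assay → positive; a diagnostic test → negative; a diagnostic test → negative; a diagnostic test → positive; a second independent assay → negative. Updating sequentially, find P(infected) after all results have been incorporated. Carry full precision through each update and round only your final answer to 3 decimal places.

After a second independent assay='negative': P(infected) = 0.15·0.8000 / (0.15·0.8000 + 0.5·0.2000) ≈ 0.5455
After a second independent assay='positive': P(infected) = 0.85·0.5455 / (0.85·0.5455 + 0.5·0.4545) ≈ 0.6711
After a diagnostic test='negative': P(infected) = 0.3·0.6711 / (0.3·0.6711 + 0.8·0.3289) ≈ 0.4334
After a diagnostic test='negative': P(infected) = 0.3·0.4334 / (0.3·0.4334 + 0.8·0.5666) ≈ 0.2229
After a diagnostic test='positive': P(infected) = 0.7·0.2229 / (0.7·0.2229 + 0.2·0.7771) ≈ 0.5010
After a second independent assay='negative': P(infected) = 0.15·0.5010 / (0.15·0.5010 + 0.5·0.4990) ≈ 0.2315

0.231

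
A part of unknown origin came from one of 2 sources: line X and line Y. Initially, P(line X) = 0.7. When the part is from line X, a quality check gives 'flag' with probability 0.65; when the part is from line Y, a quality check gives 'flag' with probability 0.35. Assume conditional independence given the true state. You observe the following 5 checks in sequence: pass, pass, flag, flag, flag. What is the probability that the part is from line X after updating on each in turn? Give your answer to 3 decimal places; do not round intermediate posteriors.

After 'pass': P(line X) = 0.35·0.7000 / (0.35·0.7000 + 0.65·0.3000) ≈ 0.5568
After 'pass': P(line X) = 0.35·0.5568 / (0.35·0.5568 + 0.65·0.4432) ≈ 0.4035
After 'flag': P(line X) = 0.65·0.4035 / (0.65·0.4035 + 0.35·0.5965) ≈ 0.5568
After 'flag': P(line X) = 0.65·0.5568 / (0.65·0.5568 + 0.35·0.4432) ≈ 0.7000
After 'flag': P(line X) = 0.65·0.7000 / (0.65·0.7000 + 0.35·0.3000) ≈ 0.8125

0.813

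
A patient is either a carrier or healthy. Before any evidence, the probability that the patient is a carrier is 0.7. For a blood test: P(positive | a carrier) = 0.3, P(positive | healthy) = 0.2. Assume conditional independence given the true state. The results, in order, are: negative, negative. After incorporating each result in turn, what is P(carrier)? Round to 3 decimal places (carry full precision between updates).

Apply Bayes' rule sequentially, carrying P(carrier) forward.
After 'negative': P(carrier) = 0.7·0.7000 / (0.7·0.7000 + 0.8·0.3000) ≈ 0.6712
After 'negative': P(carrier) = 0.7·0.6712 / (0.7·0.6712 + 0.8·0.3288) ≈ 0.6411

0.641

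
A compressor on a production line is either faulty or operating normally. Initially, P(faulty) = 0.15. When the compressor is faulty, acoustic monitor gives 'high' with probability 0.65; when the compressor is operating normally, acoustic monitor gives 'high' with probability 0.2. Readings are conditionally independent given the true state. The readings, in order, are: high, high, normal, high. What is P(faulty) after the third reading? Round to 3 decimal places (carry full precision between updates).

After 'high': P(faulty) = 0.65·0.1500 / (0.65·0.1500 + 0.2·0.8500) ≈ 0.3645
After 'high': P(faulty) = 0.65·0.3645 / (0.65·0.3645 + 0.2·0.6355) ≈ 0.6508
After 'normal': P(faulty) = 0.35·0.6508 / (0.35·0.6508 + 0.8·0.3492) ≈ 0.4492

0.449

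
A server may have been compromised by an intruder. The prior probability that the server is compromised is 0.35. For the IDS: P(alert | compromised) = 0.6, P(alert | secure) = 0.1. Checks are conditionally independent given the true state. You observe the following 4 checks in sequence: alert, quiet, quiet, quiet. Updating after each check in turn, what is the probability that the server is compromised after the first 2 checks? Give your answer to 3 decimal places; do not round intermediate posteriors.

After 'alert': P(compromised) = 0.6·0.3500 / (0.6·0.3500 + 0.1·0.6500) ≈ 0.7636
After 'quiet': P(compromised) = 0.4·0.7636 / (0.4·0.7636 + 0.9·0.2364) ≈ 0.5895

0.589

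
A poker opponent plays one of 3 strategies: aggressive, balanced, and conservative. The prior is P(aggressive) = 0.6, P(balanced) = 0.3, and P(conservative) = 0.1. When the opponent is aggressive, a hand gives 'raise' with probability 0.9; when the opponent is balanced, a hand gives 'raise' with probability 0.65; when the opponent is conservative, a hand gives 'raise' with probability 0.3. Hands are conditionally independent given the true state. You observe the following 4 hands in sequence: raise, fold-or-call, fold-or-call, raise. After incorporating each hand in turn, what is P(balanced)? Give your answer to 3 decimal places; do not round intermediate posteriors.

0.626

After 'raise': normaliser = 0.9·0.6000 + 0.65·0.3000 + 0.3·0.1000; P(aggressive) ≈ 0.7059, P(balanced) ≈ 0.2549, P(conservative) ≈ 0.0392
After 'fold-or-call': normaliser = 0.1·0.7059 + 0.35·0.2549 + 0.7·0.0392; P(aggressive) ≈ 0.3770, P(balanced) ≈ 0.4764, P(conservative) ≈ 0.1466
After 'fold-or-call': normaliser = 0.1·0.3770 + 0.35·0.4764 + 0.7·0.1466; P(aggressive) ≈ 0.1228, P(balanced) ≈ 0.5431, P(conservative) ≈ 0.3342
After 'raise': normaliser = 0.9·0.1228 + 0.65·0.5431 + 0.3·0.3342; P(aggressive) ≈ 0.1960, P(balanced) ≈ 0.6262, P(conservative) ≈ 0.1778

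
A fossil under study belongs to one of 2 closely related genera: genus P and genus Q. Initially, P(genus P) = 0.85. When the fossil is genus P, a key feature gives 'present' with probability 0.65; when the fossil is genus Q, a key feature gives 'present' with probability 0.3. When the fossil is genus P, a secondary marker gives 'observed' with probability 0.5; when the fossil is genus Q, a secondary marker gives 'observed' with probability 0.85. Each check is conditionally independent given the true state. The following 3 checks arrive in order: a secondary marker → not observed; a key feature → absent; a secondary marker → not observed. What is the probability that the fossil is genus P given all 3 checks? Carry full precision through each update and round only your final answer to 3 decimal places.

Each posterior becomes the prior for the next update.
After a secondary marker='not observed': P(genus P) = 0.5·0.8500 / (0.5·0.8500 + 0.15·0.1500) ≈ 0.9497
After a key feature='absent': P(genus P) = 0.35·0.9497 / (0.35·0.9497 + 0.7·0.0503) ≈ 0.9043
After a secondary marker='not observed': P(genus P) = 0.5·0.9043 / (0.5·0.9043 + 0.15·0.0957) ≈ 0.9692

0.969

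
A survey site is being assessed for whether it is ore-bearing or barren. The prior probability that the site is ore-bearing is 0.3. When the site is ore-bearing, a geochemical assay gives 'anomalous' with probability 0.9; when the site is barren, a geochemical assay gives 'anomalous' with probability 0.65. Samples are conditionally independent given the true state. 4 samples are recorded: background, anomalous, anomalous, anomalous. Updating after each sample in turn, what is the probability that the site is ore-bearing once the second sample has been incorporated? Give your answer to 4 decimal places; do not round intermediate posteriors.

0.1450

After 'background': P(ore) = 0.1·0.3000 / (0.1·0.3000 + 0.35·0.7000) ≈ 0.1091
After 'anomalous': P(ore) = 0.9·0.1091 / (0.9·0.1091 + 0.65·0.8909) ≈ 0.1450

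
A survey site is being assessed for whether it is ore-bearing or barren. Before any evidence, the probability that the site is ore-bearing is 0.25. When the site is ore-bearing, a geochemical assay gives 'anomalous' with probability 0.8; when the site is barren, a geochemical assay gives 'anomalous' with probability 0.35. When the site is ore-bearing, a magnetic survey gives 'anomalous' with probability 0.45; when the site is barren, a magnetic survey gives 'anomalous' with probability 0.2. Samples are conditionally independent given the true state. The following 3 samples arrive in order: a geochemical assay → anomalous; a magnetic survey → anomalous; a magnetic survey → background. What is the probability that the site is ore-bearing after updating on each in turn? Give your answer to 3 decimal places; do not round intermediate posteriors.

0.541

Apply Bayes' rule sequentially, carrying P(ore) forward.
After a geochemical assay='anomalous': P(ore) = 0.8·0.2500 / (0.8·0.2500 + 0.35·0.7500) ≈ 0.4324
After a magnetic survey='anomalous': P(ore) = 0.45·0.4324 / (0.45·0.4324 + 0.2·0.5676) ≈ 0.6316
After a magnetic survey='background': P(ore) = 0.55·0.6316 / (0.55·0.6316 + 0.8·0.3684) ≈ 0.5410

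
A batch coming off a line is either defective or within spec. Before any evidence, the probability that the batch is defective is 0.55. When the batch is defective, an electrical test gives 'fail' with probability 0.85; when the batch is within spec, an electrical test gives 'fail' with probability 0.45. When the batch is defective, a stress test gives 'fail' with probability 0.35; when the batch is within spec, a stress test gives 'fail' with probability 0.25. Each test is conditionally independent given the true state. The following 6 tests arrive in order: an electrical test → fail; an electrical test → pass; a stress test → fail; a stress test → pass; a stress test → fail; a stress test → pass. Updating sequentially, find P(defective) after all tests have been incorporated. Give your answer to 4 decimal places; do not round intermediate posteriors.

After an electrical test='fail': P(defective) = 0.85·0.5500 / (0.85·0.5500 + 0.45·0.4500) ≈ 0.6978
After an electrical test='pass': P(defective) = 0.15·0.6978 / (0.15·0.6978 + 0.55·0.3022) ≈ 0.3864
After a stress test='fail': P(defective) = 0.35·0.3864 / (0.35·0.3864 + 0.25·0.6136) ≈ 0.4685
After a stress test='pass': P(defective) = 0.65·0.4685 / (0.65·0.4685 + 0.75·0.5315) ≈ 0.4331
After a stress test='fail': P(defective) = 0.35·0.4331 / (0.35·0.4331 + 0.25·0.5669) ≈ 0.5168
After a stress test='pass': P(defective) = 0.65·0.5168 / (0.65·0.5168 + 0.75·0.4832) ≈ 0.4810

0.4810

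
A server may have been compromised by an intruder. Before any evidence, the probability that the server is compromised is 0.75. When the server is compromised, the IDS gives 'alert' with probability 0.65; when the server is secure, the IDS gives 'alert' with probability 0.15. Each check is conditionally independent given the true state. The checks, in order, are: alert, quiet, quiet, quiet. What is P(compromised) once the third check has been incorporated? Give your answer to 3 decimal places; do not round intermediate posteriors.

After 'alert': P(compromised) = 0.65·0.7500 / (0.65·0.7500 + 0.15·0.2500) ≈ 0.9286
After 'quiet': P(compromised) = 0.35·0.9286 / (0.35·0.9286 + 0.85·0.0714) ≈ 0.8426
After 'quiet': P(compromised) = 0.35·0.8426 / (0.35·0.8426 + 0.85·0.1574) ≈ 0.6879

0.688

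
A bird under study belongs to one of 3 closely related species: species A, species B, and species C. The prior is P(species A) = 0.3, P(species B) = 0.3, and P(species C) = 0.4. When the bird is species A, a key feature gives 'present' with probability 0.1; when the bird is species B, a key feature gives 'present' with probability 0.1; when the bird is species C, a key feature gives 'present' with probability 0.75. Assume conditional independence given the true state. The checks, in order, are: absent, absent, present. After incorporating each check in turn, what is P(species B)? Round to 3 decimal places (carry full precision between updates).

0.361

After 'absent': normaliser = 0.9·0.3000 + 0.9·0.3000 + 0.25·0.4000; P(species A) ≈ 0.4219, P(species B) ≈ 0.4219, P(species C) ≈ 0.1562
After 'absent': normaliser = 0.9·0.4219 + 0.9·0.4219 + 0.25·0.1562; P(species A) ≈ 0.4755, P(species B) ≈ 0.4755, P(species C) ≈ 0.0489
After 'present': normaliser = 0.1·0.4755 + 0.1·0.4755 + 0.75·0.0489; P(species A) ≈ 0.3608, P(species B) ≈ 0.3608, P(species C) ≈ 0.2784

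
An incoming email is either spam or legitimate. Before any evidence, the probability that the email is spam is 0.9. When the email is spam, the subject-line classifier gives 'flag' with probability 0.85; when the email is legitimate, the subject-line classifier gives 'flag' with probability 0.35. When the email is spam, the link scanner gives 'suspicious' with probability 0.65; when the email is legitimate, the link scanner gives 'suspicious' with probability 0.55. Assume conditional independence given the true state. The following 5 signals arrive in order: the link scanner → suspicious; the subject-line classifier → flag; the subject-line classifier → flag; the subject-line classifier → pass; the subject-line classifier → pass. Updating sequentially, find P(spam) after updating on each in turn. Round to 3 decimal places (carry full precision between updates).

0.770

Each posterior becomes the prior for the next update.
After the link scanner='suspicious': P(spam) = 0.65·0.9000 / (0.65·0.9000 + 0.55·0.1000) ≈ 0.9141
After the subject-line classifier='flag': P(spam) = 0.85·0.9141 / (0.85·0.9141 + 0.35·0.0859) ≈ 0.9627
After the subject-line classifier='flag': P(spam) = 0.85·0.9627 / (0.85·0.9627 + 0.35·0.0373) ≈ 0.9843
After the subject-line classifier='pass': P(spam) = 0.15·0.9843 / (0.15·0.9843 + 0.65·0.0157) ≈ 0.9354
After the subject-line classifier='pass': P(spam) = 0.15·0.9354 / (0.15·0.9354 + 0.65·0.0646) ≈ 0.7696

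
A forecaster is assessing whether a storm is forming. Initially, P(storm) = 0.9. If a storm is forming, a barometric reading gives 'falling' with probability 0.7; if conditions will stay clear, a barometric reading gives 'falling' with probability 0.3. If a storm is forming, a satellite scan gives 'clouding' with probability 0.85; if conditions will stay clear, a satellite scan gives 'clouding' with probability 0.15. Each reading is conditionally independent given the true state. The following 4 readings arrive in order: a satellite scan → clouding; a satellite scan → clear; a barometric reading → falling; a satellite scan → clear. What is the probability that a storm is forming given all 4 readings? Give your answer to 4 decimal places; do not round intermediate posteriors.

Apply Bayes' rule sequentially, carrying P(storm) forward.
After a satellite scan='clouding': P(storm) = 0.85·0.9000 / (0.85·0.9000 + 0.15·0.1000) ≈ 0.9808
After a satellite scan='clear': P(storm) = 0.15·0.9808 / (0.15·0.9808 + 0.85·0.0192) ≈ 0.9000
After a barometric reading='falling': P(storm) = 0.7·0.9000 / (0.7·0.9000 + 0.3·0.1000) ≈ 0.9545
After a satellite scan='clear': P(storm) = 0.15·0.9545 / (0.15·0.9545 + 0.85·0.0455) ≈ 0.7875

0.7875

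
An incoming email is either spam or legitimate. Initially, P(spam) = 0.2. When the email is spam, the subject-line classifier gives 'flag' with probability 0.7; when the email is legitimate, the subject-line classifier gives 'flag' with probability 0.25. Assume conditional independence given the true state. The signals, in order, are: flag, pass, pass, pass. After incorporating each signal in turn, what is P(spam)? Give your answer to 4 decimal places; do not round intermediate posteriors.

After 'flag': P(spam) = 0.7·0.2000 / (0.7·0.2000 + 0.25·0.8000) ≈ 0.4118
After 'pass': P(spam) = 0.3·0.4118 / (0.3·0.4118 + 0.75·0.5882) ≈ 0.2188
After 'pass': P(spam) = 0.3·0.2188 / (0.3·0.2188 + 0.75·0.7812) ≈ 0.1007
After 'pass': P(spam) = 0.3·0.1007 / (0.3·0.1007 + 0.75·0.8993) ≈ 0.0429

0.0429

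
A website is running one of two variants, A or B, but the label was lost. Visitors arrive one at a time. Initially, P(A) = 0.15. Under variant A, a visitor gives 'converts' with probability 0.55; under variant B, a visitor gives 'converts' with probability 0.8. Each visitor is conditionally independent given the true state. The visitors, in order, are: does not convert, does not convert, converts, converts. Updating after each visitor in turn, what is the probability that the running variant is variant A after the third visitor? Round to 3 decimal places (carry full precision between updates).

0.380

After 'does not convert': P(A) = 0.45·0.1500 / (0.45·0.1500 + 0.2·0.8500) ≈ 0.2842
After 'does not convert': P(A) = 0.45·0.2842 / (0.45·0.2842 + 0.2·0.7158) ≈ 0.4718
After 'converts': P(A) = 0.55·0.4718 / (0.55·0.4718 + 0.8·0.5282) ≈ 0.3805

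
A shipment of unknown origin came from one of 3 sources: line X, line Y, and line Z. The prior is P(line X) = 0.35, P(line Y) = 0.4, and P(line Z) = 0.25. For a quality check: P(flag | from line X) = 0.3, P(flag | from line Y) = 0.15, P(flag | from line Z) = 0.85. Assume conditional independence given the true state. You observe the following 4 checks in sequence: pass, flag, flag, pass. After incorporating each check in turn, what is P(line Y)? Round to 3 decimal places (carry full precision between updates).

0.250

Each posterior becomes the prior for the next update.
After 'pass': normaliser = 0.7·0.3500 + 0.85·0.4000 + 0.15·0.2500; P(line X) ≈ 0.3936, P(line Y) ≈ 0.5462, P(line Z) ≈ 0.0602
After 'flag': normaliser = 0.3·0.3936 + 0.15·0.5462 + 0.85·0.0602; P(line X) ≈ 0.4700, P(line Y) ≈ 0.3261, P(line Z) ≈ 0.2038
After 'flag': normaliser = 0.3·0.4700 + 0.15·0.3261 + 0.85·0.2038; P(line X) ≈ 0.3882, P(line Y) ≈ 0.1347, P(line Z) ≈ 0.4771
After 'pass': normaliser = 0.7·0.3882 + 0.85·0.1347 + 0.15·0.4771; P(line X) ≈ 0.5936, P(line Y) ≈ 0.2501, P(line Z) ≈ 0.1563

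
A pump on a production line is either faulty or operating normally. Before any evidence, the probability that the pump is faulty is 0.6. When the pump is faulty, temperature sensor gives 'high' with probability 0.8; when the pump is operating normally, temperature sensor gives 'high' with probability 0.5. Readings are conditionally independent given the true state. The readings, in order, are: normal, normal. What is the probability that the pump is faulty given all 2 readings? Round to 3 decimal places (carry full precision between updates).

Apply Bayes' rule sequentially, carrying P(faulty) forward.
After 'normal': P(faulty) = 0.2·0.6000 / (0.2·0.6000 + 0.5·0.4000) ≈ 0.3750
After 'normal': P(faulty) = 0.2·0.3750 / (0.2·0.3750 + 0.5·0.6250) ≈ 0.1935

0.194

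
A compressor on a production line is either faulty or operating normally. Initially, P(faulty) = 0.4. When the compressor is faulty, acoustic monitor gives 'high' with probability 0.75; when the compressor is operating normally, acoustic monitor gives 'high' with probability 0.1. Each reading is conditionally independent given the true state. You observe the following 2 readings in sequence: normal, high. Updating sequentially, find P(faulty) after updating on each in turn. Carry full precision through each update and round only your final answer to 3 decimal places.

After 'normal': P(faulty) = 0.25·0.4000 / (0.25·0.4000 + 0.9·0.6000) ≈ 0.1562
After 'high': P(faulty) = 0.75·0.1562 / (0.75·0.1562 + 0.1·0.8438) ≈ 0.5814

0.581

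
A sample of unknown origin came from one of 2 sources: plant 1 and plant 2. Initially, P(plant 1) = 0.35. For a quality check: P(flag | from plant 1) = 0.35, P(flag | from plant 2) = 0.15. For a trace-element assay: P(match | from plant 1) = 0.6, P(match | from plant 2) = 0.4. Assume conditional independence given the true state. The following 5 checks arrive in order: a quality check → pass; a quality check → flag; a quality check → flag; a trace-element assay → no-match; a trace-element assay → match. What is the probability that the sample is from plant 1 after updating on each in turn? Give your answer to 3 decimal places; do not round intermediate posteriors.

After a quality check='pass': P(plant 1) = 0.65·0.3500 / (0.65·0.3500 + 0.85·0.6500) ≈ 0.2917
After a quality check='flag': P(plant 1) = 0.35·0.2917 / (0.35·0.2917 + 0.15·0.7083) ≈ 0.4900
After a quality check='flag': P(plant 1) = 0.35·0.4900 / (0.35·0.4900 + 0.15·0.5100) ≈ 0.6915
After a trace-element assay='no-match': P(plant 1) = 0.4·0.6915 / (0.4·0.6915 + 0.6·0.3085) ≈ 0.5991
After a trace-element assay='match': P(plant 1) = 0.6·0.5991 / (0.6·0.5991 + 0.4·0.4009) ≈ 0.6915

0.692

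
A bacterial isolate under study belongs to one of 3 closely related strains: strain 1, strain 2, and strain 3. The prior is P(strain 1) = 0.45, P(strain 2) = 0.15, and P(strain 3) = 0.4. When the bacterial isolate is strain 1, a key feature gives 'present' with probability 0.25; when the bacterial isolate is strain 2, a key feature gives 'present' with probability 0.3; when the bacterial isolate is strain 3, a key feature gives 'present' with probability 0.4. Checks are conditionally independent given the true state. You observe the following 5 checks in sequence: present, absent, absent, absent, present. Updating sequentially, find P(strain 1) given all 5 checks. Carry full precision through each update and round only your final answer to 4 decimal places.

0.3913

After 'present': normaliser = 0.25·0.4500 + 0.3·0.1500 + 0.4·0.4000; P(strain 1) ≈ 0.3543, P(strain 2) ≈ 0.1417, P(strain 3) ≈ 0.5039
After 'absent': normaliser = 0.75·0.3543 + 0.7·0.1417 + 0.6·0.5039; P(strain 1) ≈ 0.3982, P(strain 2) ≈ 0.1487, P(strain 3) ≈ 0.4531
After 'absent': normaliser = 0.75·0.3982 + 0.7·0.1487 + 0.6·0.4531; P(strain 1) ≈ 0.4427, P(strain 2) ≈ 0.1543, P(strain 3) ≈ 0.4030
After 'absent': normaliser = 0.75·0.4427 + 0.7·0.1543 + 0.6·0.4030; P(strain 1) ≈ 0.4870, P(strain 2) ≈ 0.1584, P(strain 3) ≈ 0.3546
After 'present': normaliser = 0.25·0.4870 + 0.3·0.1584 + 0.4·0.3546; P(strain 1) ≈ 0.3913, P(strain 2) ≈ 0.1527, P(strain 3) ≈ 0.4559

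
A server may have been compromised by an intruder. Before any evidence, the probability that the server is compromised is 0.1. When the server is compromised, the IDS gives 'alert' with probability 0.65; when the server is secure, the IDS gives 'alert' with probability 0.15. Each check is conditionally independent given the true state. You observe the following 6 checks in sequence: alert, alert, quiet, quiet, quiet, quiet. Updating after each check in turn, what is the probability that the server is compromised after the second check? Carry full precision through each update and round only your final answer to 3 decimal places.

After 'alert': P(compromised) = 0.65·0.1000 / (0.65·0.1000 + 0.15·0.9000) ≈ 0.3250
After 'alert': P(compromised) = 0.65·0.3250 / (0.65·0.3250 + 0.15·0.6750) ≈ 0.6760

0.676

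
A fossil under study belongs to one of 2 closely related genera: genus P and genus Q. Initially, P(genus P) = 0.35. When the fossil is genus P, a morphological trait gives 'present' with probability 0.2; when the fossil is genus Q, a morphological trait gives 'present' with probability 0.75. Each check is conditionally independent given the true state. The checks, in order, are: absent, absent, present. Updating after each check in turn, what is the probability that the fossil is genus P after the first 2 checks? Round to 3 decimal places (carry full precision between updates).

0.846

Apply Bayes' rule sequentially, carrying P(genus P) forward.
After 'absent': P(genus P) = 0.8·0.3500 / (0.8·0.3500 + 0.25·0.6500) ≈ 0.6328
After 'absent': P(genus P) = 0.8·0.6328 / (0.8·0.6328 + 0.25·0.3672) ≈ 0.8465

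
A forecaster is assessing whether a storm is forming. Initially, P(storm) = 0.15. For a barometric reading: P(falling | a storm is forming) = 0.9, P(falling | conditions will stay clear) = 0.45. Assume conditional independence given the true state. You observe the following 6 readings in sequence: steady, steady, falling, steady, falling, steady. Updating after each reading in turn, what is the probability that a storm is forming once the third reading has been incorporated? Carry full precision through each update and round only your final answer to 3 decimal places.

After 'steady': P(storm) = 0.1·0.1500 / (0.1·0.1500 + 0.55·0.8500) ≈ 0.0311
After 'steady': P(storm) = 0.1·0.0311 / (0.1·0.0311 + 0.55·0.9689) ≈ 0.0058
After 'falling': P(storm) = 0.9·0.0058 / (0.9·0.0058 + 0.45·0.9942) ≈ 0.0115

0.012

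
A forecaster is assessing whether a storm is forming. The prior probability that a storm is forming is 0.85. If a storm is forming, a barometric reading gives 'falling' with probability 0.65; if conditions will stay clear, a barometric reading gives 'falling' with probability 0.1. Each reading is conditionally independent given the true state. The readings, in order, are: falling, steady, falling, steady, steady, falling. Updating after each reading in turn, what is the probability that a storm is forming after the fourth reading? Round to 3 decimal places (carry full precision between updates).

After 'falling': P(storm) = 0.65·0.8500 / (0.65·0.8500 + 0.1·0.1500) ≈ 0.9736
After 'steady': P(storm) = 0.35·0.9736 / (0.35·0.9736 + 0.9·0.0264) ≈ 0.9347
After 'falling': P(storm) = 0.65·0.9347 / (0.65·0.9347 + 0.1·0.0653) ≈ 0.9894
After 'steady': P(storm) = 0.35·0.9894 / (0.35·0.9894 + 0.9·0.0106) ≈ 0.9731

0.973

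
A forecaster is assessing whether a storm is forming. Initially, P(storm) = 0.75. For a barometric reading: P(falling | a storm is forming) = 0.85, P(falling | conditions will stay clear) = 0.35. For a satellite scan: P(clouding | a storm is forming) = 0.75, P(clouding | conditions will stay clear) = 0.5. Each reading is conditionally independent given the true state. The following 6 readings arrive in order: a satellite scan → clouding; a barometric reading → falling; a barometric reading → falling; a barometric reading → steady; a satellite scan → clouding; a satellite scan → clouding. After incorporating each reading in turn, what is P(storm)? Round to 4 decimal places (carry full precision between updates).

0.9323

Apply Bayes' rule sequentially, carrying P(storm) forward.
After a satellite scan='clouding': P(storm) = 0.75·0.7500 / (0.75·0.7500 + 0.5·0.2500) ≈ 0.8182
After a barometric reading='falling': P(storm) = 0.85·0.8182 / (0.85·0.8182 + 0.35·0.1818) ≈ 0.9162
After a barometric reading='falling': P(storm) = 0.85·0.9162 / (0.85·0.9162 + 0.35·0.0838) ≈ 0.9637
After a barometric reading='steady': P(storm) = 0.15·0.9637 / (0.15·0.9637 + 0.65·0.0363) ≈ 0.8596
After a satellite scan='clouding': P(storm) = 0.75·0.8596 / (0.75·0.8596 + 0.5·0.1404) ≈ 0.9018
After a satellite scan='clouding': P(storm) = 0.75·0.9018 / (0.75·0.9018 + 0.5·0.0982) ≈ 0.9323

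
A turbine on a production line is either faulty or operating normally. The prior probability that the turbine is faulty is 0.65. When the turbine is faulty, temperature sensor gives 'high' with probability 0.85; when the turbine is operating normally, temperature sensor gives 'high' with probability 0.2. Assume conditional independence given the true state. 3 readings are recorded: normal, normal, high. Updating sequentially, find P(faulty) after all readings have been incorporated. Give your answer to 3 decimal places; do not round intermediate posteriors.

Apply Bayes' rule sequentially, carrying P(faulty) forward.
After 'normal': P(faulty) = 0.15·0.6500 / (0.15·0.6500 + 0.8·0.3500) ≈ 0.2583
After 'normal': P(faulty) = 0.15·0.2583 / (0.15·0.2583 + 0.8·0.7417) ≈ 0.0613
After 'high': P(faulty) = 0.85·0.0613 / (0.85·0.0613 + 0.2·0.9387) ≈ 0.2172

0.217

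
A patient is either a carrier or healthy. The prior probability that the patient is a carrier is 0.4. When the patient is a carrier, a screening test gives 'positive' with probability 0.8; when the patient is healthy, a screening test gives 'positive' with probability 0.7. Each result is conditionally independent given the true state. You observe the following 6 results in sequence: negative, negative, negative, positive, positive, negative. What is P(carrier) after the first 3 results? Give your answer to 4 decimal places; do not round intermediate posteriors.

After 'negative': P(carrier) = 0.2·0.4000 / (0.2·0.4000 + 0.3·0.6000) ≈ 0.3077
After 'negative': P(carrier) = 0.2·0.3077 / (0.2·0.3077 + 0.3·0.6923) ≈ 0.2286
After 'negative': P(carrier) = 0.2·0.2286 / (0.2·0.2286 + 0.3·0.7714) ≈ 0.1649

0.1649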